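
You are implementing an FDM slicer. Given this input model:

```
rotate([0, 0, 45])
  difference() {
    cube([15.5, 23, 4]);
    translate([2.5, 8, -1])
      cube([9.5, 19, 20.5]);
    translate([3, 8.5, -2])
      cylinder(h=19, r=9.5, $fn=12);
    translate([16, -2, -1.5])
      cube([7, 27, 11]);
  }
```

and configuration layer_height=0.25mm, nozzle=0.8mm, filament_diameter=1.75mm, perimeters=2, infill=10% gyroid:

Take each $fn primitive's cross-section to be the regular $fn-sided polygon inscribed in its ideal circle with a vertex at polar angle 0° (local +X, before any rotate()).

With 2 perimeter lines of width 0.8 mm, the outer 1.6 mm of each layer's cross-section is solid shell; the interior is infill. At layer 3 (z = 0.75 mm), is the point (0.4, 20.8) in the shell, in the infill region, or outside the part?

shell

At z = 0.75 mm: the cube (footprint 15.5×23) is included at this height; the cube at (2.5, 8) is present — its section is the full 9.5×19 rectangle; the r=9.5 cylinder at (3, 8.5) gives a regular 12-gon of circumradius 9.5 (constant along its height); the cube at (16, -2) (footprint 7×27) is included at this height; Taking the first minus the rest: starting from the 15.5×23 cube, the 9.5×19 cube at (2.5, 8) partially overlaps it — only the 142.50 mm² overlap (of its 180.50 mm²) is removed, clipping the outline; the r=9.5 cylinder at (3, 8.5) partially overlaps it — only the 109.62 mm² overlap (of its 270.75 mm²) is removed, clipping the outline; the 7×27 cube at (16, -2) misses the remaining region (no effect) — 2 connected regions; (whole slice rotated 45° about Z — lengths, areas and connectivity unchanged). Overall, the cross-section has 2 separate islands. Undo the 45° rotation: the query point maps to (14.991, 14.425) in the un-rotated model frame. The nearest boundary edge runs (15.50, 23.00)→(15.50, 0.00); distance from the point to it = 0.51 mm. (Shell/infill is judged within the island containing the point — the largest one.) The point is inside the cross-section, 0.51 mm from the nearest boundary — within the 1.6 mm shell band (2 × 0.8).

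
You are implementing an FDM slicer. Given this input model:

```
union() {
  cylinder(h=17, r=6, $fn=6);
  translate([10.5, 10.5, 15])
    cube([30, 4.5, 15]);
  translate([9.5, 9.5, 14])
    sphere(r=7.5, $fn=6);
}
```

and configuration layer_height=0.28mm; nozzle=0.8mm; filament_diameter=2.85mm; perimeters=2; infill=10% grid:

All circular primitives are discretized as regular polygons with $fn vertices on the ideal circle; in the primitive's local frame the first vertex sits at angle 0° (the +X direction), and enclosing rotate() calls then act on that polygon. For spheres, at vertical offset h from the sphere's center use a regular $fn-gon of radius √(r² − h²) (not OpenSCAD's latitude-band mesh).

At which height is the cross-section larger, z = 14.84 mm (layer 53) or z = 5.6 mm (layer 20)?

layer 53 (z = 14.84 mm)

Layer 53 (z = 14.84): the cylinder: section is a regular 6-gon, circumradius r=6 (area = (6/2)·6.000²·sin(360°/6) = 93.53 mm²); the cube at (10.5, 10.5) is not intersected at this z (z outside [15, 30]); the r=7.5 sphere at (9.5, 9.5) contributes a regular 6-gon of circumradius √(7.5²−0.84²) = 7.453 (area = (6/2)·7.453²·sin(360°/6) = 144.31 mm²); Merging all regions: the 2 present regions are separate (no shared area or edge), so areas and boundary lengths simply add and each stays a separate island — area = 237.84 mm². So its area = 237.84 mm². Layer 20 (z = 5.6): the cylinder: section is a regular 6-gon, circumradius r=6 (area = (6/2)·6.000²·sin(360°/6) = 93.53 mm²); the cube at (10.5, 10.5) is not intersected at this z (z outside [15, 30]); the sphere at (9.5, 9.5) is not intersected at this z (|z−center|=8.400 > r=7.5); Merging all regions: only the r=6 cylinder is present, so the union is just that shape — area = 93.53 mm². So its area = 93.53 mm². Layer 53 is larger (237.84 vs 93.53 mm²).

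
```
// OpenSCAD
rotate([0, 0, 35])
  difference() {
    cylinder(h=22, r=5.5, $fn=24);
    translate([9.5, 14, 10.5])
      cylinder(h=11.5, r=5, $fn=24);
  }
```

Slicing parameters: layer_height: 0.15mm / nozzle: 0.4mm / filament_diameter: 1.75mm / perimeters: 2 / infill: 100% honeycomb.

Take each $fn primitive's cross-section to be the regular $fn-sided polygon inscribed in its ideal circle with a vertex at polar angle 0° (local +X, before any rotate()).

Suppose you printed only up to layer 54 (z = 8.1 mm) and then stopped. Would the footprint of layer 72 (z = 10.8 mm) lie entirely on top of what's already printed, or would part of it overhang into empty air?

entirely on top

Compare the two slices. At z = 8.1: the r=5.5 cylinder gives a regular 24-gon of circumradius 5.5 (constant along its height) (area = (24/2)·5.500²·sin(360°/24) = 93.95 mm²); the cylinder at (9.5, 14) is absent (z outside [10.5, 22]); After the difference (first − rest): none of the subtracted shapes is present at this height, so the r=5.5 cylinder is unchanged — area = 93.95 mm²; (rotated 35° about Z; rotation is an isometry so areas/perimeters/island counts are preserved). At z = 10.8: the r=5.5 cylinder contributes a regular 24-gon of circumradius 5.5 (area = (24/2)·5.500²·sin(360°/24) = 93.95 mm²); the r=5 cylinder at (9.5, 14) gives a regular 24-gon of circumradius 5 (constant along its height) (area = (24/2)·5.000²·sin(360°/24) = 77.65 mm²); Taking the first minus the rest: starting from the r=5.5 cylinder (93.95 mm²), the r=5 cylinder at (9.5, 14) misses the remaining region (no effect) — area = 93.95 mm²; (rotated 35° about Z; rotation is an isometry so areas/perimeters/island counts are preserved). Checking containment: the cross-section at z = 10.8 is a subset of the cross-section at z = 8.1.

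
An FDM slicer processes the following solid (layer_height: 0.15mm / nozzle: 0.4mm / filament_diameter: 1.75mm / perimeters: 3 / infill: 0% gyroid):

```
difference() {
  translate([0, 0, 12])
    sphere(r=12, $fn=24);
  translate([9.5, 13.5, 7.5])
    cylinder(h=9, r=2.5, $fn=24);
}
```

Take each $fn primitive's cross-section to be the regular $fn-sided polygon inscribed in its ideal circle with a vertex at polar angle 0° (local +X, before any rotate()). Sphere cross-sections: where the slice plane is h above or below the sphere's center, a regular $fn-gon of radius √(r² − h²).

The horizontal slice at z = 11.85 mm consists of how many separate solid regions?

1

At z = 11.85 mm: the r=12 sphere slices to a regular 24-gon of circumradius 11.999 (√(r²−h²) with h=0.15 from center); the r=2.5 cylinder at (9.5, 13.5) gives a regular 24-gon of circumradius 2.5 (constant along its height); Subtracting the remaining from the first: starting from the r=12 sphere, the r=2.5 cylinder at (9.5, 13.5) misses the remaining region (no effect) — 1 connected region. The result has 1 disconnected region.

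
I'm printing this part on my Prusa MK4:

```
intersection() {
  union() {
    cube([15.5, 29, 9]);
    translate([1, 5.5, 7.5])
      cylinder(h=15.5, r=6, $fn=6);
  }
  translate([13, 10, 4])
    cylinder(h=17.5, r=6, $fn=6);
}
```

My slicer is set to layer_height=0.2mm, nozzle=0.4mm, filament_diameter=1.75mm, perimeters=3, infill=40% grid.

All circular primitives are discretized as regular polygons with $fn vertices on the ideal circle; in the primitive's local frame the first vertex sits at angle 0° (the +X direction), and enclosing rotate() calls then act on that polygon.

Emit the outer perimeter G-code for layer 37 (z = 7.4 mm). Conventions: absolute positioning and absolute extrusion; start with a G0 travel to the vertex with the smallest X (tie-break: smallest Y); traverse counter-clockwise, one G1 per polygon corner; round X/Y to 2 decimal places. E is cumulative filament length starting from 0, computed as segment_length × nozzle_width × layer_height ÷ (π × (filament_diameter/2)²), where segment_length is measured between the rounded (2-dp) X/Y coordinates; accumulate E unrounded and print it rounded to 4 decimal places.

At z = 7.4 mm: the cube (footprint 15.5×29) is included at this height; the cylinder at (1, 5.5) is absent (z outside [7.5, 23]); Merging all regions: only the 15.5×29 cube is present, so the union is just that shape — 1 connected region; the r=6 cylinder at (13, 10) gives a regular 6-gon of circumradius 6 (constant along its height); Keeping only the common overlap: the r=6 cylinder at (13, 10) partially overlaps that combined region; clipping to the common part keeps 72.75 mm² — 1 connected region. The outline is a single polygon with 5 vertices. Extrusion per mm of travel: 0.4 × 0.2 / (π × 0.875²) = 0.033260. Accumulating E over each segment gives final E = 1.1111.

G0 X7.00 Y10.00 Z7.40
G1 X10.00 Y4.80 E0.1997
G1 X15.50 Y4.80 E0.3826
G1 X15.50 Y15.20 E0.7285
G1 X10.00 Y15.20 E0.9114
G1 X7.00 Y10.00 E1.1111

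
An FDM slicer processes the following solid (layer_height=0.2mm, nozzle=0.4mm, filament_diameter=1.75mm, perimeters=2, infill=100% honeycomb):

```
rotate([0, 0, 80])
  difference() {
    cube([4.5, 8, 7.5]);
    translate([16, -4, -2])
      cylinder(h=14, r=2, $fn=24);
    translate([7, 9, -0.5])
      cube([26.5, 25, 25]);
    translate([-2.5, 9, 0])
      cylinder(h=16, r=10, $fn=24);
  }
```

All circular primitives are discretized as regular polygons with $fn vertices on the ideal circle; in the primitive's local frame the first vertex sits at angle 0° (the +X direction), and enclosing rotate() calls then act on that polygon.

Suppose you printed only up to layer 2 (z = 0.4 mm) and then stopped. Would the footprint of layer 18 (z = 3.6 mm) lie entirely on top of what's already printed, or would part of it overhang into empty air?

Compare the two slices. At z = 0.4: the 4.5×8 cube contributes its full rectangle (area 36.00 mm²); the r=2 cylinder at (16, -4) contributes a regular 24-gon of circumradius 2 (area = (24/2)·2.000²·sin(360°/24) = 12.42 mm²); the cube at (7, 9) is present — its section is the full 26.5×25 rectangle (area 662.50 mm²); the r=10 cylinder at (-2.5, 9) gives a regular 24-gon of circumradius 10 (constant along its height) (area = (24/2)·10.000²·sin(360°/24) = 310.58 mm²); Subtracting the remaining from the first: starting from the 4.5×8 cube (36.00 mm²), the r=2 cylinder at (16, -4) misses the remaining region (no effect); the 26.5×25 cube at (7, 9) misses the remaining region (no effect); the r=10 cylinder at (-2.5, 9) partially overlaps it — only the 33.65 mm² overlap (of its 310.58 mm²) is removed, clipping the outline — area = 2.35 mm²; (whole slice rotated 80° about Z — lengths, areas and connectivity unchanged). At z = 3.6: the cube is present — its section is the full 4.5×8 rectangle (area 36.00 mm²); the r=2 cylinder at (16, -4) gives a regular 24-gon of circumradius 2 (constant along its height) (area = (24/2)·2.000²·sin(360°/24) = 12.42 mm²); the cube at (7, 9) is present — its section is the full 26.5×25 rectangle (area 662.50 mm²); the r=10 cylinder at (-2.5, 9) gives a regular 24-gon of circumradius 10 (constant along its height) (area = (24/2)·10.000²·sin(360°/24) = 310.58 mm²); Subtracting the remaining from the first: starting from the 4.5×8 cube (36.00 mm²), the r=2 cylinder at (16, -4) misses the remaining region (no effect); the 26.5×25 cube at (7, 9) misses the remaining region (no effect); the r=10 cylinder at (-2.5, 9) partially overlaps it — only the 33.65 mm² overlap (of its 310.58 mm²) is removed, clipping the outline — area = 2.35 mm²; (whole slice rotated 80° about Z — lengths, areas and connectivity unchanged). Checking containment: the cross-section at z = 3.6 is a subset of the cross-section at z = 0.4.

entirely on top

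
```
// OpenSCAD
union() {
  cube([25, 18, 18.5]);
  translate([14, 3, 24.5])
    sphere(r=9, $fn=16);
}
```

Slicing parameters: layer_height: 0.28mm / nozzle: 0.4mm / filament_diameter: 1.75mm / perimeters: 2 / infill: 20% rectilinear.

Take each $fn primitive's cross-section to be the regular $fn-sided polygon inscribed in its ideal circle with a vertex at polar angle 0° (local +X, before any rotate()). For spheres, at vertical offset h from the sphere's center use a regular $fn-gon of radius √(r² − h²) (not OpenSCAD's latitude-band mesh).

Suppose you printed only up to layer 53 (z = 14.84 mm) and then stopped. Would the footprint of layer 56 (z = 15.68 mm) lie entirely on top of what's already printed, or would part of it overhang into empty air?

Compare the two slices. At z = 14.84: the cube is present — its section is the full 25×18 rectangle (area 450.00 mm²); the sphere at (14, 3) does not reach this height (|z−center|=9.660 > r=9); Merging all regions: only the 25×18 cube is present, so the union is just that shape — area = 450.00 mm². At z = 15.68: the cube (footprint 25×18) is included at this height (area 450.00 mm²); the r=9 sphere at (14, 3) contributes a regular 16-gon of circumradius √(9²−8.82²) = 1.791 (area = (16/2)·1.791²·sin(360°/16) = 9.82 mm²); Taking the union: the r=9 sphere at (14, 3) lies entirely inside the 25×18 cube, so the union is just the 25×18 cube — area = 450.00 mm². Checking containment: the cross-section at z = 15.68 is a subset of the cross-section at z = 14.84.

entirely on top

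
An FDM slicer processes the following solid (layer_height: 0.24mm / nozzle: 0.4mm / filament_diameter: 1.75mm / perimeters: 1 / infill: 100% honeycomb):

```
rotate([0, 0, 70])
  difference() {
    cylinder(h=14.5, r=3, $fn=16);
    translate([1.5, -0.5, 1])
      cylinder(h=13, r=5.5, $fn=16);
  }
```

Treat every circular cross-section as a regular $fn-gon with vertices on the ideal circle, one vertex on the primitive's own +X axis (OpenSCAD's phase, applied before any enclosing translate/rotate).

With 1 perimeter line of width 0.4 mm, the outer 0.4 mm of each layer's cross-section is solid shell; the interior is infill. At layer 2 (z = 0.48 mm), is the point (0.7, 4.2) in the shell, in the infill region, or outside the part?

outside

At z = 0.48 mm: the r=3 cylinder gives a regular 16-gon of circumradius 3 (constant along its height); the cylinder at (1.5, -0.5) does not reach this height (z outside [1, 14]); After the difference (first − rest): none of the subtracted shapes is present at this height, so the r=3 cylinder is unchanged — 1 connected region; (whole slice rotated 70° about Z — lengths, areas and connectivity unchanged). Overall, the cross-section is a single solid region. Undo the 70° rotation: the query point maps to (4.186, 0.779) in the un-rotated model frame. The nearest boundary edge runs (3.00, 0.00)→(2.77, 1.15); distance from the point to it = 1.32 mm. The point is not inside any of the regions above, so it lies outside the cross-section (1.32 mm from the nearest boundary).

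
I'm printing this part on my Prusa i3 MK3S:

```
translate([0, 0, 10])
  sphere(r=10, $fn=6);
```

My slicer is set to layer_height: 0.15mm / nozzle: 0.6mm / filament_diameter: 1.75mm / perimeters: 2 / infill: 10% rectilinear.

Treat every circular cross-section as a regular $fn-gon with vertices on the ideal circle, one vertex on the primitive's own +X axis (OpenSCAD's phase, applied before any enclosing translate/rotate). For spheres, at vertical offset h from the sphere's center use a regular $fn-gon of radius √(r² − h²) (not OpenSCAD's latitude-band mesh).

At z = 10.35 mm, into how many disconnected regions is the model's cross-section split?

1

At z = 10.35 mm: the sphere: section is a regular 6-gon, circumradius = √(r²−h²) = √(10²−0.35²) = 9.994. The result has 1 disconnected region.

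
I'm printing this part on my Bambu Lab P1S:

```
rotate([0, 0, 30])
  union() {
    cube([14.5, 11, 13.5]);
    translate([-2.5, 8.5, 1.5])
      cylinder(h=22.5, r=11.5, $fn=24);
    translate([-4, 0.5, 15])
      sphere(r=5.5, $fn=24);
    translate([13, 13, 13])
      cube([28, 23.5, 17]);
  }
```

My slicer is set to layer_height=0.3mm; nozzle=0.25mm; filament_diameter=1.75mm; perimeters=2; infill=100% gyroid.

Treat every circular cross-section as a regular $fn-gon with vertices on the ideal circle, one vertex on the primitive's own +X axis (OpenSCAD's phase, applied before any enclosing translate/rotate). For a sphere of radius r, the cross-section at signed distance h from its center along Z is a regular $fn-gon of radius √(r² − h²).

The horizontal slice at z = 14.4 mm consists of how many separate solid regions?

At z = 14.4 mm: the cube is absent (z outside [0, 13.5]); the r=11.5 cylinder at (-2.5, 8.5) gives a regular 24-gon of circumradius 11.5 (constant along its height); the r=5.5 sphere at (-4, 0.5) slices to a regular 24-gon of circumradius 5.467 (√(r²−h²) with h=0.6 from center); the 28×23.5 cube at (13, 13) contributes its full rectangle; Combining (union): the regions partially overlap (shared area 76.87 mm²), so overlapping operands fuse into one piece — 2 connected regions; (rotated 30° about Z; rotation is an isometry so areas/perimeters/island counts are preserved). The result has 2 disconnected regions.

2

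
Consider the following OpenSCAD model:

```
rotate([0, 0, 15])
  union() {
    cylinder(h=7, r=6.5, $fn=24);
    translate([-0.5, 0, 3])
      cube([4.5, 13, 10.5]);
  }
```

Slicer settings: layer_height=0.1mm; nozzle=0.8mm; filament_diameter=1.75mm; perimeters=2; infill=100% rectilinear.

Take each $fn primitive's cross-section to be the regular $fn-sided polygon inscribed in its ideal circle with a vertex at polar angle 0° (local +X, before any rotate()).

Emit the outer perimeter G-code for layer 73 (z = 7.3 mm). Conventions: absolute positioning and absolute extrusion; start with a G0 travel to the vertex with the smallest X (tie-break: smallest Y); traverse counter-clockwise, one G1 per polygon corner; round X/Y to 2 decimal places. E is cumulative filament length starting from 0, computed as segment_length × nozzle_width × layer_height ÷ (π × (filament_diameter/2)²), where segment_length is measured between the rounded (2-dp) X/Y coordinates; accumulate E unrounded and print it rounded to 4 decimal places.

At z = 7.3 mm: the cylinder does not reach this height (z outside [0, 7]); the cube at (-0.5, 0) (footprint 4.5×13) is included at this height; Merging all regions: only the 4.5×13 cube at (-0.5, 0) is present, so the union is just that shape — 1 connected region; (rotated 15° about Z; rotation is an isometry so areas/perimeters/island counts are preserved). The outline is a single polygon with 4 vertices. Extrusion per mm of travel: 0.8 × 0.1 / (π × 0.875²) = 0.033260. Accumulating E over each segment gives final E = 1.1639.

G0 X-3.85 Y12.43 Z7.30
G1 X-0.48 Y-0.13 E0.4325
G1 X3.86 Y1.04 E0.5820
G1 X0.50 Y13.59 E1.0141
G1 X-3.85 Y12.43 E1.1639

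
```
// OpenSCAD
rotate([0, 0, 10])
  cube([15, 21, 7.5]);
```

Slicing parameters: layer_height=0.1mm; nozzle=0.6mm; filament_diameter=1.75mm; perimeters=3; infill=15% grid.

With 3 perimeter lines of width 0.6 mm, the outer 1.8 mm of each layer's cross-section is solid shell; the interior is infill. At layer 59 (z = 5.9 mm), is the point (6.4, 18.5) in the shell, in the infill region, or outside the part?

infill

At z = 5.9 mm: the 15×21 cube contributes its full rectangle; (rotated 10° about Z; rotation is an isometry so areas/perimeters/island counts are preserved). Overall, the cross-section is a single solid region. Undo the 10° rotation: the query point maps to (9.515, 17.108) in the un-rotated model frame. The nearest boundary edge runs (15.00, 21.00)→(0.00, 21.00); distance from the point to it = 3.89 mm. The point is inside the cross-section and 3.89 mm from the nearest boundary — more than the 1.8 mm shell width (3 × 0.6), so it's in the infill interior.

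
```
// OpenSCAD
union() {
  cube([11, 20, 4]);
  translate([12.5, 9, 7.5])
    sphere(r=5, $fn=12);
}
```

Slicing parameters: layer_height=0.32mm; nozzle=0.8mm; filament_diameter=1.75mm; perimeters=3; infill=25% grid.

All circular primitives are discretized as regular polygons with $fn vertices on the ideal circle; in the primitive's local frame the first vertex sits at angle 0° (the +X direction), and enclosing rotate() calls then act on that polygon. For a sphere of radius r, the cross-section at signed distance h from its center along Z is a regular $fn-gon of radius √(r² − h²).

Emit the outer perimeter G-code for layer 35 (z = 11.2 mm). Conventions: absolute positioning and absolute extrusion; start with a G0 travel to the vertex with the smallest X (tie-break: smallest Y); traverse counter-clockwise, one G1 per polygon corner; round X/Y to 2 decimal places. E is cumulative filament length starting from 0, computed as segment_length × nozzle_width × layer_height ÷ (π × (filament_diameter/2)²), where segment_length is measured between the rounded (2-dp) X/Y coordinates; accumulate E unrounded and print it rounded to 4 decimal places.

At z = 11.2 mm: the cube does not reach this height (z outside [0, 4]); the r=5 sphere at (12.5, 9) slices to a regular 12-gon of circumradius 3.363 (√(r²−h²) with h=3.7 from center); Merging all regions: only the r=5 sphere at (12.5, 9) is present, so the union is just that shape — 1 connected region. The outline is a single polygon with 12 vertices. Extrusion per mm of travel: 0.8 × 0.32 / (π × 0.875²) = 0.106432. Accumulating E over each segment gives final E = 2.2214.

G0 X9.14 Y9.00 Z11.20
G1 X9.59 Y7.32 E0.1851
G1 X10.82 Y6.09 E0.3702
G1 X12.50 Y5.64 E0.5554
G1 X14.18 Y6.09 E0.7405
G1 X15.41 Y7.32 E0.9256
G1 X15.86 Y9.00 E1.1107
G1 X15.41 Y10.68 E1.2958
G1 X14.18 Y11.91 E1.4810
G1 X12.50 Y12.36 E1.6661
G1 X10.82 Y11.91 E1.8512
G1 X9.59 Y10.68 E2.0363
G1 X9.14 Y9.00 E2.2214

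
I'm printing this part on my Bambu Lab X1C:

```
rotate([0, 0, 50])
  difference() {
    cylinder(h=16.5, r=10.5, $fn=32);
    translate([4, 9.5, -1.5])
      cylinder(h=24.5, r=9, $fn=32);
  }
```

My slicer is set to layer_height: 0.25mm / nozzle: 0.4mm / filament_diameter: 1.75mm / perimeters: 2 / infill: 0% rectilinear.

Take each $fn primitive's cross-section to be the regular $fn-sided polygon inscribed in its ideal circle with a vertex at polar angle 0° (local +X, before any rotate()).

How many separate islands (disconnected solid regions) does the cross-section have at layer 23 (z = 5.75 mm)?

At z = 5.75 mm: the r=10.5 cylinder gives a regular 32-gon of circumradius 10.5 (constant along its height); the r=9 cylinder at (4, 9.5) gives a regular 32-gon of circumradius 9 (constant along its height); Subtracting the remaining from the first: starting from the r=10.5 cylinder, the r=9 cylinder at (4, 9.5) partially overlaps it — only the 105.54 mm² overlap (of its 252.84 mm²) is removed, clipping the outline — 1 connected region; (rotated 50° about Z; rotation is an isometry so areas/perimeters/island counts are preserved). Overall, the cross-section is a single solid region. Island count = 1.

1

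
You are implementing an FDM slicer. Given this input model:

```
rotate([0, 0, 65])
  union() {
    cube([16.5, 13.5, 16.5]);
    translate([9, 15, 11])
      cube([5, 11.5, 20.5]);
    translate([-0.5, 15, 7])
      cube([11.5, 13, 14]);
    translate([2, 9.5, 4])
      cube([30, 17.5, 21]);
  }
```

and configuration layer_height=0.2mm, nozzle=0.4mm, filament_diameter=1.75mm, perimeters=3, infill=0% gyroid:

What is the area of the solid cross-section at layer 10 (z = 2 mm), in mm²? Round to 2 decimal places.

222.75 mm²

At z = 2 mm: the 16.5×13.5 cube contributes its full rectangle (area 222.75 mm²); the cube at (9, 15) does not reach this height (z outside [11, 31.5]); the cube at (-0.5, 15) is absent (z outside [7, 21]); the cube at (2, 9.5) is absent (z outside [4, 25]); Taking the union: only the 16.5×13.5 cube is present, so the union is just that shape — area = 222.75 mm²; (whole slice rotated 65° about Z — lengths, areas and connectivity unchanged). Overall, the cross-section is a single solid region. Net area = 222.75 mm².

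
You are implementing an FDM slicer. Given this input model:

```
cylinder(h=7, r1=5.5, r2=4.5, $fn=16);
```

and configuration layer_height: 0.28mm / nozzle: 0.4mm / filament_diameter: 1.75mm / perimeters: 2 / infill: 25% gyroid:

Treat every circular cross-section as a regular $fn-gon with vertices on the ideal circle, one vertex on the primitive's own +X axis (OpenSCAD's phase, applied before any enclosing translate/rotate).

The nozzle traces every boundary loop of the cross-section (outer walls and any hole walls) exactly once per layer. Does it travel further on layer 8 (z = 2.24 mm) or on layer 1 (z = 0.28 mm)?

Layer 8 (z = 2.24): the cone: at t=0.320 of its height the radius interpolates to r₁+(r₂−r₁)t = 5.180, giving a regular 16-gon of that circumradius (perimeter = 2·16·5.180·sin(180°/16) = 32.34 mm). So its perimeter = 32.34 mm. Layer 1 (z = 0.28): the cone: at t=0.040 of its height the radius interpolates to r₁+(r₂−r₁)t = 5.460, giving a regular 16-gon of that circumradius (perimeter = 2·16·5.460·sin(180°/16) = 34.09 mm). So its perimeter = 34.09 mm. Layer 1 is larger (34.09 vs 32.34 mm).

layer 1 (z = 0.28 mm)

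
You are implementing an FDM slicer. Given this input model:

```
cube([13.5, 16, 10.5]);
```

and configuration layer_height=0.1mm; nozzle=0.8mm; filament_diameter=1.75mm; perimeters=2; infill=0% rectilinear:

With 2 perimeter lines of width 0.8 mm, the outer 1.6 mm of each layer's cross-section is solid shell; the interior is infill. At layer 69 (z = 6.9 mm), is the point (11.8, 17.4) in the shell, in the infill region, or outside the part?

At z = 6.9 mm: the cube (footprint 13.5×16) is included at this height. Overall, the cross-section is a single solid region. The nearest boundary edge runs (13.50, 16.00)→(0.00, 16.00); distance from the point to it = 1.40 mm. The point is not inside any of the regions above, so it lies outside the cross-section (1.40 mm from the nearest boundary).

outside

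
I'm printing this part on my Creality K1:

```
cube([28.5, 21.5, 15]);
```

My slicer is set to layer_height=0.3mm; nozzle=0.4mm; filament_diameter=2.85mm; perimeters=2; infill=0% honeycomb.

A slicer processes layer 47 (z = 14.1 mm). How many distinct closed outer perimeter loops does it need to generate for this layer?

At z = 14.1 mm: the 28.5×21.5 cube contributes its full rectangle. The result has 1 disconnected region.

1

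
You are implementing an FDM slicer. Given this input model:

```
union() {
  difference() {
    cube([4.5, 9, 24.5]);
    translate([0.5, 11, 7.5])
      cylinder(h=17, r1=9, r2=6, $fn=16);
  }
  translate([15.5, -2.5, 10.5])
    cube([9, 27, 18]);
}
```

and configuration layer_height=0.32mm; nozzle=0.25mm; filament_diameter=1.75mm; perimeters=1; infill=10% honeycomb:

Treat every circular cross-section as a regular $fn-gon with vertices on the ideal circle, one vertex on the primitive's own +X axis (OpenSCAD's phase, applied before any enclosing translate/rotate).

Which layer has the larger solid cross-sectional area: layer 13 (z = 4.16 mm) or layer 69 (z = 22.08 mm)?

Layer 13 (z = 4.16): the 4.5×9 cube contributes its full rectangle (area 40.50 mm²); the cone at (0.5, 11) does not reach this height (z outside [7.5, 24.5]); Taking the first minus the rest: none of the subtracted shapes is present at this height, so the 4.5×9 cube is unchanged — area = 40.50 mm²; the cube at (15.5, -2.5) does not reach this height (z outside [10.5, 28.5]); Combining (union): only that combined region is present, so the union is just that shape — area = 40.50 mm². So its area = 40.50 mm². Layer 69 (z = 22.08): the 4.5×9 cube contributes its full rectangle (area 40.50 mm²); the cone at (0.5, 11): at t=0.858 of its height the radius interpolates to r₁+(r₂−r₁)t = 6.427, giving a regular 16-gon of that circumradius (area = (16/2)·6.427²·sin(360°/16) = 126.46 mm²); After the difference (first − rest): starting from the 4.5×9 cube (40.50 mm²), the cone at (0.5, 11) partially overlaps it — only the 17.75 mm² overlap (of its 126.46 mm²) is removed, clipping the outline — area = 22.75 mm²; the cube at (15.5, -2.5) (footprint 9×27) is included at this height (area 243.00 mm²); Merging all regions: the 2 present regions are separate (no shared area or edge), so areas and boundary lengths simply add and each stays a separate island — area = 265.75 mm². So its area = 265.75 mm². Layer 69 is larger (265.75 vs 40.50 mm²).

layer 69 (z = 22.08 mm)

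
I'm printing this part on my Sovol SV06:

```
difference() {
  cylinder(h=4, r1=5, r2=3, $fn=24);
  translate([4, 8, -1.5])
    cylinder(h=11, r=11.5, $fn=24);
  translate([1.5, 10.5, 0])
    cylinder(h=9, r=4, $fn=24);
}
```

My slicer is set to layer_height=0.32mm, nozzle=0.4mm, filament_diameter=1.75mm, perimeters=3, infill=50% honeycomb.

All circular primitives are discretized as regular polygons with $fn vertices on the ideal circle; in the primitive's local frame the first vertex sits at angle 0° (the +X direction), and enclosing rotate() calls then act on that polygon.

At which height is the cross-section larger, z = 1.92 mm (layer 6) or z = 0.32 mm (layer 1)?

layer 1 (z = 0.32 mm)

Layer 6 (z = 1.92): the cone: at t=0.480 of its height the radius interpolates to r₁+(r₂−r₁)t = 4.040, giving a regular 24-gon of that circumradius (area = (24/2)·4.040²·sin(360°/24) = 50.69 mm²); the cylinder at (4, 8): section is a regular 24-gon, circumradius r=11.5 (area = (24/2)·11.500²·sin(360°/24) = 410.75 mm²); the cylinder at (1.5, 10.5): section is a regular 24-gon, circumradius r=4 (area = (24/2)·4.000²·sin(360°/24) = 49.69 mm²); After the difference (first − rest): starting from the cone (50.69 mm²), the r=11.5 cylinder at (4, 8) partially overlaps it — only the 42.89 mm² overlap (of its 410.75 mm²) is removed, clipping the outline; the r=4 cylinder at (1.5, 10.5) misses the remaining region (no effect) — area = 7.81 mm². So its area = 7.81 mm². Layer 1 (z = 0.32): the cone (r1=5→r2=3) has section circumradius 4.840 here — a regular 24-gon (area = (24/2)·4.840²·sin(360°/24) = 72.76 mm²); the r=11.5 cylinder at (4, 8) gives a regular 24-gon of circumradius 11.5 (constant along its height) (area = (24/2)·11.500²·sin(360°/24) = 410.75 mm²); the cylinder at (1.5, 10.5): section is a regular 24-gon, circumradius r=4 (area = (24/2)·4.000²·sin(360°/24) = 49.69 mm²); After the difference (first − rest): starting from the cone (72.76 mm²), the r=11.5 cylinder at (4, 8) partially overlaps it — only the 56.77 mm² overlap (of its 410.75 mm²) is removed, clipping the outline; the r=4 cylinder at (1.5, 10.5) misses the remaining region (no effect) — area = 15.99 mm². So its area = 15.99 mm². Layer 1 is larger (15.99 vs 7.81 mm²).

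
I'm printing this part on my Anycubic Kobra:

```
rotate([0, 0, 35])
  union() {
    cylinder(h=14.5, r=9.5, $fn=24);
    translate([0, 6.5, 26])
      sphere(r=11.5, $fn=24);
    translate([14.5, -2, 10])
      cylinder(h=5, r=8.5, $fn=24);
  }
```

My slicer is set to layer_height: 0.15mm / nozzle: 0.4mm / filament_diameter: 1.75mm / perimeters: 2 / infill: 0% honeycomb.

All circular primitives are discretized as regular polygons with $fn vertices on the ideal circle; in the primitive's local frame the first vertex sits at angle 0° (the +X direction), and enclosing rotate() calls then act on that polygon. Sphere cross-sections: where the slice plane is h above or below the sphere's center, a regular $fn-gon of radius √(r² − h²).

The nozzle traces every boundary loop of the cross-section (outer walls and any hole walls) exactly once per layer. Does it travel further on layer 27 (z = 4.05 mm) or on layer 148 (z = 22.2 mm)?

layer 148 (z = 22.2 mm)

Layer 27 (z = 4.05): the r=9.5 cylinder gives a regular 24-gon of circumradius 9.5 (constant along its height) (perimeter = 2·24·9.500·sin(180°/24) = 59.52 mm); the sphere at (0, 6.5) does not reach this height (|z−center|=21.950 > r=11.5); the cylinder at (14.5, -2) is absent (z outside [10, 15]); Merging all regions: only the r=9.5 cylinder is present, so the union is just that shape — boundary = 59.52 mm; (rotated 35° about Z; rotation is an isometry so areas/perimeters/island counts are preserved). So its perimeter = 59.52 mm. Layer 148 (z = 22.2): the cylinder does not reach this height (z outside [0, 14.5]); the r=11.5 sphere at (0, 6.5) contributes a regular 24-gon of circumradius √(11.5²−3.8²) = 10.854 (perimeter = 2·24·10.854·sin(180°/24) = 68.00 mm); the cylinder at (14.5, -2) is absent (z outside [10, 15]); Combining (union): only the r=11.5 sphere at (0, 6.5) is present, so the union is just that shape — boundary = 68.00 mm; (whole slice rotated 35° about Z — lengths, areas and connectivity unchanged). So its perimeter = 68.00 mm. Layer 148 is larger (68.00 vs 59.52 mm).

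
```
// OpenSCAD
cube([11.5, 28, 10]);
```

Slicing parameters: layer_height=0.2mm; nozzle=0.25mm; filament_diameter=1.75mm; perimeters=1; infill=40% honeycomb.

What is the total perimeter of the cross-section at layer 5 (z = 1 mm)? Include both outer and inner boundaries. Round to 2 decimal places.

At z = 1 mm: the cube (footprint 11.5×28) is included at this height (perimeter 79.00 mm). Overall, the cross-section is a single solid region. Total boundary length (outer) = 79.00 mm.

79.00 mm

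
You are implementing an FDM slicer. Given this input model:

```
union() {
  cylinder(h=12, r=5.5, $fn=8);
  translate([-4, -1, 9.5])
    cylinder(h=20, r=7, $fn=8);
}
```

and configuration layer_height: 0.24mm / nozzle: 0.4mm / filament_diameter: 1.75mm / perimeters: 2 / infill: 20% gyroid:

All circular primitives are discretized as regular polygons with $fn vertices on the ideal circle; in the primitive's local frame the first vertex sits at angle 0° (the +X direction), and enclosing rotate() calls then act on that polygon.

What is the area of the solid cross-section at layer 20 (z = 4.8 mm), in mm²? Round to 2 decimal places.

85.56 mm²

At z = 4.8 mm: the r=5.5 cylinder gives a regular 8-gon of circumradius 5.5 (constant along its height) (area = (8/2)·5.500²·sin(360°/8) = 85.56 mm²); the cylinder at (-4, -1) is absent (z outside [9.5, 29.5]); Taking the union: only the r=5.5 cylinder is present, so the union is just that shape — area = 85.56 mm². Overall, the cross-section is a single solid region. Net area = 85.56 mm².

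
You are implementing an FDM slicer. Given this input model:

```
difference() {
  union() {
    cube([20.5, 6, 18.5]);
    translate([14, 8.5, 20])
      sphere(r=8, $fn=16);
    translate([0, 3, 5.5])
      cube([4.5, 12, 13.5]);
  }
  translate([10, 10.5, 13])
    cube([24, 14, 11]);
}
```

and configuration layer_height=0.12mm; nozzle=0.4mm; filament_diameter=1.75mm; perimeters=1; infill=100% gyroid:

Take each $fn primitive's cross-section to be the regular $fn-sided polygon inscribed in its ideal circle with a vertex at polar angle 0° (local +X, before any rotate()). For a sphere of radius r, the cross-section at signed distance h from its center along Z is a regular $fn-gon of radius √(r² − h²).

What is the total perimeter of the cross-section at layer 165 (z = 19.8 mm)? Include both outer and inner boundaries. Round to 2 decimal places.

At z = 19.8 mm: the cube does not reach this height (z outside [0, 18.5]); the sphere at (14, 8.5): section is a regular 16-gon, circumradius = √(r²−h²) = √(8²−0.2²) = 7.997 (perimeter = 2·16·7.997·sin(180°/16) = 49.93 mm); the cube at (0, 3) is not intersected at this z (z outside [5.5, 19]); Taking the union: only the r=8 sphere at (14, 8.5) is present, so the union is just that shape — boundary = 49.93 mm; the cube at (10, 10.5) is present — its section is the full 24×14 rectangle (perimeter 76.00 mm); After the difference (first − rest): starting from the result so far, the 24×14 cube at (10, 10.5) partially overlaps it — only the 55.55 mm² overlap (of its 336.00 mm²) is removed, clipping the outline — boundary = 51.60 mm. Overall, the cross-section is a single solid region. Total boundary length (outer) = 51.60 mm.

51.60 mm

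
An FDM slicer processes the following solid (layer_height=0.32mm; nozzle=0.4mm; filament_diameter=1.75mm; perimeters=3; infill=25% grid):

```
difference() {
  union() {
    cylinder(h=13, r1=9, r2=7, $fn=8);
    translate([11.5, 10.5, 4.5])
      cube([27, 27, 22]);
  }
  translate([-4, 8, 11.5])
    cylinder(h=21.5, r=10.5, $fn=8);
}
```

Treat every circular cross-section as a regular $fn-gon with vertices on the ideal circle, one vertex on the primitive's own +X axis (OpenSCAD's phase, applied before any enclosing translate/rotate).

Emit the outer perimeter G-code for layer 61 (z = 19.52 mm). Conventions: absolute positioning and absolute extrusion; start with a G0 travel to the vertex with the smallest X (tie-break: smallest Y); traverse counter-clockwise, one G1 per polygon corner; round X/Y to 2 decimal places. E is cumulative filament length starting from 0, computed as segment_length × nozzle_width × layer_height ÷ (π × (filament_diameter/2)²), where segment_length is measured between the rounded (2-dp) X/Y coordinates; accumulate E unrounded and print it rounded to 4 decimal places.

G0 X11.50 Y10.50 Z19.52
G1 X38.50 Y10.50 E1.4368
G1 X38.50 Y37.50 E2.8737
G1 X11.50 Y37.50 E4.3105
G1 X11.50 Y10.50 E5.7474

At z = 19.52 mm: the cone is absent (z outside [0, 13]); the cube at (11.5, 10.5) is present — its section is the full 27×27 rectangle; Merging all regions: only the 27×27 cube at (11.5, 10.5) is present, so the union is just that shape — 1 connected region; the r=10.5 cylinder at (-4, 8) gives a regular 8-gon of circumradius 10.5 (constant along its height); After the difference (first − rest): starting from the result so far, the r=10.5 cylinder at (-4, 8) misses the remaining region (no effect) — 1 connected region. The outline is a single polygon with 4 vertices. Extrusion per mm of travel: 0.4 × 0.32 / (π × 0.875²) = 0.053216. Accumulating E over each segment gives final E = 5.7474.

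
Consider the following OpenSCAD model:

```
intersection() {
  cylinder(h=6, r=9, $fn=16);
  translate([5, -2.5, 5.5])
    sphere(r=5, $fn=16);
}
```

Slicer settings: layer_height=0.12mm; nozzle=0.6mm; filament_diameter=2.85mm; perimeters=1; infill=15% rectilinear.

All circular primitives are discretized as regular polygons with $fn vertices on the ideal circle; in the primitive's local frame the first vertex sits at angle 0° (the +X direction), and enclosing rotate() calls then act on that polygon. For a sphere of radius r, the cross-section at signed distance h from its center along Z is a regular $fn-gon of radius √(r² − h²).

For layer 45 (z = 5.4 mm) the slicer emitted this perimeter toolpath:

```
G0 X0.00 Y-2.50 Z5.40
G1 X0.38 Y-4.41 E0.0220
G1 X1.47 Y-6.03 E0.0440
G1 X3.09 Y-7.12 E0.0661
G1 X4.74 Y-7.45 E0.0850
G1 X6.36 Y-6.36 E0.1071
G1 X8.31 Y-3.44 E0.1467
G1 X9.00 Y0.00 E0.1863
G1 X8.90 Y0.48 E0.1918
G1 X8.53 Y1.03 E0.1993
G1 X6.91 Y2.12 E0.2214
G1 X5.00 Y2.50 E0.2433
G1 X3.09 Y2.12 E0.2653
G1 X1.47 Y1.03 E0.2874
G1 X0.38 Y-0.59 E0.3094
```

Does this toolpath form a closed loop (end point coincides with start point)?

Start point (G0): (0.00, -2.50). End point (last G1): the path does not return to the start — open.

no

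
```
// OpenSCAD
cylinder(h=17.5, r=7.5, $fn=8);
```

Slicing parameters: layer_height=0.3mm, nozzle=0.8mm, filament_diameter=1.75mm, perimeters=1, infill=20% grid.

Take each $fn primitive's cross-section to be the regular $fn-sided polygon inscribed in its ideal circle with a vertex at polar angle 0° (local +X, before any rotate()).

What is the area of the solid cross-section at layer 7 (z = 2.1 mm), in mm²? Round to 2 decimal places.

159.10 mm²

At z = 2.1 mm: the r=7.5 cylinder contributes a regular 8-gon of circumradius 7.5 (area = (8/2)·7.500²·sin(360°/8) = 159.10 mm²). Overall, the cross-section is a single solid region. Net area = 159.10 mm².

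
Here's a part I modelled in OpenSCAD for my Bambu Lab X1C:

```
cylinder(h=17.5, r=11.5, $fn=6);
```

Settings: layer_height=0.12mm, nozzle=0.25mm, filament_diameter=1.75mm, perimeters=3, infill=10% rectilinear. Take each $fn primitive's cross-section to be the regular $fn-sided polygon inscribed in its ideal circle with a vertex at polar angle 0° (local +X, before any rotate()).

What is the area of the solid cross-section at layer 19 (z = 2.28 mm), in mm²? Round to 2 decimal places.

343.60 mm²

At z = 2.28 mm: the r=11.5 cylinder contributes a regular 6-gon of circumradius 11.5 (area = (6/2)·11.500²·sin(360°/6) = 343.60 mm²). Overall, the cross-section is a single solid region. Net area = 343.60 mm².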